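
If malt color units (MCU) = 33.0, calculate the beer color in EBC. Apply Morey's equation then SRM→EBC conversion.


SRM = 1.4922·MCU^0.6859;  EBC = SRM·1.97
SRM = 1.4922·33.0^0.6859 = 16.4201
EBC = 16.4201·1.97

32.3476 EBC


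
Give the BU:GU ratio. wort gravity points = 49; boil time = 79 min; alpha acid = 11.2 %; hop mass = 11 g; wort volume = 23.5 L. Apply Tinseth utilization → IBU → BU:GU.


U = 1.65·0.000125^(GP/1000)·(1−e^(−0.04t))/4.15;  IBU = (α/100)·m·U·1000/V;  BU:GU = IBU/GP
U = 1.65·0.000125^(49/1000)·(1−e^(−0.04·79))/4.15 = 0.2451
IBU = (11.2/100)·11·0.2451·1000/23.5 = 12.8499
BU:GU = 12.8499/49

0.2622


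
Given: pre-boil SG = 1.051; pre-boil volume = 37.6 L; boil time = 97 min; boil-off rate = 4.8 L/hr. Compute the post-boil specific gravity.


V_post = V_pre − rate·(t/60);  SG_post = 1 + (SG_pre−1)·V_pre/V_post
V_post = 37.6 − 4.8·(97/60) = 29.8400
SG_post = 1 + (1.051 − 1)·37.6/29.8400

1.0643


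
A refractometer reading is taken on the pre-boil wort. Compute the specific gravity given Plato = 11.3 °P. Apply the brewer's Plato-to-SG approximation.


SG = 259/(259 − P)
SG = 259/(259 − 11.3)

1.0456


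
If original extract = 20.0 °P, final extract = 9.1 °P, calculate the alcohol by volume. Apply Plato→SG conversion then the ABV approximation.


SG = 259/(259 − P);  ABV = (OG − FG)·131.25
OG = 259/(259 − 20.0) = 1.0837
FG = 259/(259 − 9.1) = 1.0364
ABV = (1.0837 − 1.0364)·131.25

6.2039 % ABV


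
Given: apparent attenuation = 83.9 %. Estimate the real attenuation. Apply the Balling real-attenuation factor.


RA = AA · 0.8192
RA = 83.9 · 0.8192

68.7309 %


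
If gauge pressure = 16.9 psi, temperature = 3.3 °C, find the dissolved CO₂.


vols = (P + 14.695)·(0.01821 + 0.09011·e^(−0.04·T))
vols = (16.9 + 14.695)·(0.01821 + 0.09011·e^(−0.04·3.3))

3.0703 volumes


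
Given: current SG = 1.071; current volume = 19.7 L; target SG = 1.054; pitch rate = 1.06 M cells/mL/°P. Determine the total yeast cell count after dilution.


V_w = V·((SG_c−1)/(SG_t−1)−1);  °P = 259 − 259/SG_t;  cells = rate·(V+V_w)·°P
V_w = 19.7·((1.071−1)/(1.054−1)−1) = 6.2019
V_final = 19.7 + 6.2019 = 25.9019
°P = 259 − 259/1.054 = 13.2694
cells = 1.06·25.9019·13.2694

364.3255 billion cells


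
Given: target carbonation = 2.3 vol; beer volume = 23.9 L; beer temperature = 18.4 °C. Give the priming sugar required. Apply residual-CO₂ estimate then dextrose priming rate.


residual = 14.695·(0.01821 + 0.09011·e^(−0.04·T));  sugar = (target − residual)·4.0·V
residual = 14.695·(0.01821 + 0.09011·e^(−0.04·18.4)) = 0.9019
sugar = (2.3 − 0.9019)·4.0·23.9

133.6578 g


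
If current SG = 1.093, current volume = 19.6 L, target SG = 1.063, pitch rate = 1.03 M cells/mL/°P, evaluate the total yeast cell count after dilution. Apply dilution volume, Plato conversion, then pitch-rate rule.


V_w = V·((SG_c−1)/(SG_t−1)−1);  °P = 259 − 259/SG_t;  cells = rate·(V+V_w)·°P
V_w = 19.6·((1.093−1)/(1.063−1)−1) = 9.3333
V_final = 19.6 + 9.3333 = 28.9333
°P = 259 − 259/1.063 = 15.3500
cells = 1.03·28.9333·15.3500

457.4491 billion cells


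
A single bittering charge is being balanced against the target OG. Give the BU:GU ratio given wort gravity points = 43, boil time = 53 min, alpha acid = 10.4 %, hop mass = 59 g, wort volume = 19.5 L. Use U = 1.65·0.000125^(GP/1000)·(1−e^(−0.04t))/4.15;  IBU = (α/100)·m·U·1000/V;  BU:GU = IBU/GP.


U = 1.65·0.000125^(43/1000)·(1−e^(−0.04·53))/4.15 = 0.2377
IBU = (10.4/100)·59·0.2377·1000/19.5 = 74.8033
BU:GU = 74.8033/43

1.7396


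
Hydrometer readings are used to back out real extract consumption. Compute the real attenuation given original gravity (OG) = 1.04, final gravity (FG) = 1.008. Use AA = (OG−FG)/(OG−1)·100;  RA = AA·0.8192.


AA = (1.04 − 1.008)/(1.04 − 1)·100 = 80.0000
RA = 80.0000·0.8192

65.5360 %


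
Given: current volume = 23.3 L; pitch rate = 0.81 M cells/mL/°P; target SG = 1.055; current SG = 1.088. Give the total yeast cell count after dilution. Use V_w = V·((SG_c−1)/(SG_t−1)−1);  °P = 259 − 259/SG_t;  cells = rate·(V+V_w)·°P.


V_w = 23.3·((1.088−1)/(1.055−1)−1) = 13.9800
V_final = 23.3 + 13.9800 = 37.2800
°P = 259 − 259/1.055 = 13.5024
cells = 0.81·37.2800·13.5024

407.7284 billion cells


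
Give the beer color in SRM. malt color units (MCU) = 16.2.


SRM = 1.4922 · MCU^0.6859
SRM = 1.4922 · 16.2^0.6859

10.0794 SRM


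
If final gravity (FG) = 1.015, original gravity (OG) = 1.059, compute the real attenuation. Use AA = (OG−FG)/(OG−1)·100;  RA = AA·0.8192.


AA = (1.059 − 1.015)/(1.059 − 1)·100 = 74.5763
RA = 74.5763·0.8192

61.0929 %


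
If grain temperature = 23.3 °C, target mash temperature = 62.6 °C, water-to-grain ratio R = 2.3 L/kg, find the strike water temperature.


T_strike = (0.41/R)·(T_mash − T_grain) + T_mash
T_strike = (0.41/2.3)·(62.6 − 23.3) + 62.6

69.6057 °C


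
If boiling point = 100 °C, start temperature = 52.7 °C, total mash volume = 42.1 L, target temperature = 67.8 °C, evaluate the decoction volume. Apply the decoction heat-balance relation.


V_dec = V_total·(T_target − T_start)/(T_boil − T_start)
V_dec = 42.1·(67.8 − 52.7)/(100 − 52.7)

13.4400 L


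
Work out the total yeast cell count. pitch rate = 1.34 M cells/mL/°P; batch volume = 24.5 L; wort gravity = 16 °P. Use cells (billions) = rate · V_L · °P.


cells = 1.34 · 24.5 · 16

525.2800 billion cells


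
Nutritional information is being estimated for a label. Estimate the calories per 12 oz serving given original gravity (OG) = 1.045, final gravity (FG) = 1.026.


ABW = (OG−FG)·131.25·0.79/FG;  °P = 259 − 259/SG (for OG→OE and FG→AE);  RE = 0.1808·OE + 0.8192·AE;  Cal = (6.9·ABW + 4·(RE−0.1))·FG·3.55
ABW = (1.045 − 1.026)·131.25·0.79/1.026 = 1.9201
OE = 259 − 259/1.045 = 11.1531 °P
AE = 259 − 259/1.026 = 6.5634 °P
RE = 0.1808·11.1531 + 0.8192·6.5634 = 7.3932 °P
Cal = (6.9·1.9201 + 4·(7.3932−0.1))·1.026·3.55

154.5125 kcal


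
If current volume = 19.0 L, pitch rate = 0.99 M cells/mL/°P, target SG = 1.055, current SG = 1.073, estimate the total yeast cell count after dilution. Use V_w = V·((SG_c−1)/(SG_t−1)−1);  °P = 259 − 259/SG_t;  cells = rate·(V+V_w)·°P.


V_w = 19.0·((1.073−1)/(1.055−1)−1) = 6.2182
V_final = 19.0 + 6.2182 = 25.2182
°P = 259 − 259/1.055 = 13.5024
cells = 0.99·25.2182·13.5024

337.1002 billion cells


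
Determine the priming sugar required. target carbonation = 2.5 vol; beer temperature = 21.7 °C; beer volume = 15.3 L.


residual = 14.695·(0.01821 + 0.09011·e^(−0.04·T));  sugar = (target − residual)·4.0·V
residual = 14.695·(0.01821 + 0.09011·e^(−0.04·21.7)) = 0.8235
sugar = (2.5 − 0.8235)·4.0·15.3

102.6037 g


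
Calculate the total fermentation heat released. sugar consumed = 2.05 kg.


Q = m_sugar · 590 kJ/kg
Q = 2.05 · 590

1209.5000 kJ


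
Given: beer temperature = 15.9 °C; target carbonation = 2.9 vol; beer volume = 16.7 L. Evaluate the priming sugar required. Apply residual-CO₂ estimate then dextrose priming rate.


residual = 14.695·(0.01821 + 0.09011·e^(−0.04·T));  sugar = (target − residual)·4.0·V
residual = 14.695·(0.01821 + 0.09011·e^(−0.04·15.9)) = 0.9686
sugar = (2.9 − 0.9686)·4.0·16.7

129.0164 g


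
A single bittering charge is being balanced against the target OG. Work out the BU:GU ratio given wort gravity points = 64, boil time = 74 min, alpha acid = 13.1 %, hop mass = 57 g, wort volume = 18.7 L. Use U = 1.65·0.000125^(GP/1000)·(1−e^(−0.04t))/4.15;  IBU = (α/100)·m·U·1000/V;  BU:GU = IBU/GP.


U = 1.65·0.000125^(64/1000)·(1−e^(−0.04·74))/4.15 = 0.2121
IBU = (13.1/100)·57·0.2121·1000/18.7 = 84.6903
BU:GU = 84.6903/64

1.3233


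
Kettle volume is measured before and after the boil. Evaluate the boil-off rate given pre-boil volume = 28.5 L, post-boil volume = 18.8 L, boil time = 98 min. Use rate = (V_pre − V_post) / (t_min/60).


rate = (28.5 − 18.8) / (98/60)

5.9388 L/hr


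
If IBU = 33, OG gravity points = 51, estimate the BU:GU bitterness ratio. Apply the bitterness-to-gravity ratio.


BU:GU = IBU / OG_points
BU:GU = 33 / 51

0.6471


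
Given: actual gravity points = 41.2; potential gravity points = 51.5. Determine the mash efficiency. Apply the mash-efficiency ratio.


efficiency = actual / potential × 100
efficiency = 41.2 / 51.5 × 100

80.0000 %


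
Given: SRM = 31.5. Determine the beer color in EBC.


EBC = SRM · 1.97
EBC = 31.5 · 1.97

62.0550 EBC


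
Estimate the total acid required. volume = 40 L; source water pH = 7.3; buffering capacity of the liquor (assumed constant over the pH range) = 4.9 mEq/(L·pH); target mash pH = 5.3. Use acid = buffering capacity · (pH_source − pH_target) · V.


acid = 4.9 · (7.3 − 5.3) · 40

392.0000 mEq


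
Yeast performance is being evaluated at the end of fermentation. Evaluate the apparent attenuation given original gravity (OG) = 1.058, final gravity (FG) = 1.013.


AA = (OG − FG)/(OG − 1) · 100
AA = (1.058 − 1.013)/(1.058 − 1) · 100

77.5862 %


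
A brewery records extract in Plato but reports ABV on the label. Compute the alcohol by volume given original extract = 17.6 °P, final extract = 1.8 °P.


SG = 259/(259 − P);  ABV = (OG − FG)·131.25
OG = 259/(259 − 17.6) = 1.0729
FG = 259/(259 − 1.8) = 1.0070
ABV = (1.0729 − 1.0070)·131.25

8.6506 % ABV


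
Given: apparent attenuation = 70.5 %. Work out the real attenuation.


RA = AA · 0.8192
RA = 70.5 · 0.8192

57.7536 %


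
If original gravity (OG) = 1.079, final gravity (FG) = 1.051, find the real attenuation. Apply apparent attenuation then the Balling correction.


AA = (OG−FG)/(OG−1)·100;  RA = AA·0.8192
AA = (1.079 − 1.051)/(1.079 − 1)·100 = 35.4430
RA = 35.4430·0.8192

29.0349 %


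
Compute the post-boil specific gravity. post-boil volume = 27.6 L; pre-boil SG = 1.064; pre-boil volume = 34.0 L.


SG_post = 1 + (SG_pre − 1)·V_pre/V_post
pts_pre = (1.064 − 1)·1000 = 64.0000
pts_post = 64.0000·34.0/27.6 = 78.8406
SG_post = 1 + 78.8406/1000

1.0788


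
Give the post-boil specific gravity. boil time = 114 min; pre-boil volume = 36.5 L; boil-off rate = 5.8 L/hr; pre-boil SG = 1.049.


V_post = V_pre − rate·(t/60);  SG_post = 1 + (SG_pre−1)·V_pre/V_post
V_post = 36.5 − 5.8·(114/60) = 25.4800
SG_post = 1 + (1.049 − 1)·36.5/25.4800

1.0702


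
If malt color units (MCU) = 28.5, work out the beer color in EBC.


SRM = 1.4922·MCU^0.6859;  EBC = SRM·1.97
SRM = 1.4922·28.5^0.6859 = 14.8493
EBC = 14.8493·1.97

29.2531 EBC


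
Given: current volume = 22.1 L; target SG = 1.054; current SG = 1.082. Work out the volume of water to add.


V_water = V·((SG_curr − 1)/(SG_target − 1) − 1)
V_water = 22.1·((1.082 − 1)/(1.054 − 1) − 1)

11.4593 L


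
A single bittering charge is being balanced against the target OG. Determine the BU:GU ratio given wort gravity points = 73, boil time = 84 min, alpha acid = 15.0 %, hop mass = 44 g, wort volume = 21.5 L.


U = 1.65·0.000125^(GP/1000)·(1−e^(−0.04t))/4.15;  IBU = (α/100)·m·U·1000/V;  BU:GU = IBU/GP
U = 1.65·0.000125^(73/1000)·(1−e^(−0.04·84))/4.15 = 0.1991
IBU = (15.0/100)·44·0.1991·1000/21.5 = 61.1311
BU:GU = 61.1311/73

0.8374


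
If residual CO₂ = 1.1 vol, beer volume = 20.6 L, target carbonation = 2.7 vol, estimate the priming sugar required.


sugar = (target − residual)·4.0·V
sugar = (2.7 − 1.1)·4.0·20.6

131.8400 g


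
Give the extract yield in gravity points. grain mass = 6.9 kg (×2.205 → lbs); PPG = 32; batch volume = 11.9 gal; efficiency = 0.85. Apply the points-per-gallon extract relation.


points = lbs × PPG × eff / vol
lbs = 6.9 × 2.205 = 15.2145
points = 15.2145 × 32 × 0.85 / 11.9

34.7760 points


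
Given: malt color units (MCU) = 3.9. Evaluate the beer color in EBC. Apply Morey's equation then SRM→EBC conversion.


SRM = 1.4922·MCU^0.6859;  EBC = SRM·1.97
SRM = 1.4922·3.9^0.6859 = 3.7952
EBC = 3.7952·1.97

7.4766 EBC


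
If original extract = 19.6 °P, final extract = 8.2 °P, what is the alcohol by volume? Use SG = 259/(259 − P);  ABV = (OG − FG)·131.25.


OG = 259/(259 − 19.6) = 1.0819
FG = 259/(259 − 8.2) = 1.0327
ABV = (1.0819 − 1.0327)·131.25

6.4543 % ABV


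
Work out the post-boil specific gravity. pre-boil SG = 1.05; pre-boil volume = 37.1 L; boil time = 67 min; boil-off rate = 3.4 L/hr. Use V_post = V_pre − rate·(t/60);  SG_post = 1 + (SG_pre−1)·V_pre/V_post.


V_post = 37.1 − 3.4·(67/60) = 33.3033
SG_post = 1 + (1.05 − 1)·37.1/33.3033

1.0557


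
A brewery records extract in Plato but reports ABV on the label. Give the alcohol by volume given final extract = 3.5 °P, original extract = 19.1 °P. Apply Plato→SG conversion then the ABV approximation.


SG = 259/(259 − P);  ABV = (OG − FG)·131.25
OG = 259/(259 − 19.1) = 1.0796
FG = 259/(259 − 3.5) = 1.0137
ABV = (1.0796 − 1.0137)·131.25

8.6517 % ABV


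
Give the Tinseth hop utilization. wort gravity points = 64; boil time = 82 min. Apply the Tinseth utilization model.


U = 1.65·0.000125^(GP/1000) · (1 − e^(−0.04·t))/4.15
bigness = 1.65·0.000125^(64/1000) = 0.9283
boil_factor = (1 − e^(−0.04·82))/4.15 = 0.2319
U = 0.9283 · 0.2319

0.2153


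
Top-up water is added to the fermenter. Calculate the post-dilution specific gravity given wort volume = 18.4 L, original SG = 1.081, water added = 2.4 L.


SG_new = 1 + (SG_old − 1)·V_old/(V_old + V_water)
pts = (1.081 − 1)·1000·18.4/(18.4 + 2.4) = 71.6538
SG_new = 1 + 71.6538/1000

1.0717


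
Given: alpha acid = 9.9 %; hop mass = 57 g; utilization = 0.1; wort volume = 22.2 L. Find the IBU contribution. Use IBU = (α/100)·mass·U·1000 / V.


IBU = (9.9/100)·57·0.1·1000 / 22.2

25.4189 IBU


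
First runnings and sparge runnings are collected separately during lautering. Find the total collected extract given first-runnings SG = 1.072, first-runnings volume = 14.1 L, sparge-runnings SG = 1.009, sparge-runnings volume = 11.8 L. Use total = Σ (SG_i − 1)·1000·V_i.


first = (1.072 − 1)·1000·14.1 = 1015.2000
sparge = (1.009 − 1)·1000·11.8 = 106.2000
total = 1015.2000 + 106.2000

1121.4000 gravity·L


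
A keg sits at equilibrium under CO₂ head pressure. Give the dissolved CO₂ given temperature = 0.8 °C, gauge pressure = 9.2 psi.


vols = (P + 14.695)·(0.01821 + 0.09011·e^(−0.04·T))
vols = (9.2 + 14.695)·(0.01821 + 0.09011·e^(−0.04·0.8))

2.5205 volumes


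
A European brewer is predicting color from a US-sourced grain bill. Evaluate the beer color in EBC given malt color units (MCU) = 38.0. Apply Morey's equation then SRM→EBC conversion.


SRM = 1.4922·MCU^0.6859;  EBC = SRM·1.97
SRM = 1.4922·38.0^0.6859 = 18.0884
EBC = 18.0884·1.97

35.6342 EBC


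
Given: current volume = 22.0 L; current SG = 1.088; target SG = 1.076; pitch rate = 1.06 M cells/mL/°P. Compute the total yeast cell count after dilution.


V_w = V·((SG_c−1)/(SG_t−1)−1);  °P = 259 − 259/SG_t;  cells = rate·(V+V_w)·°P
V_w = 22.0·((1.088−1)/(1.076−1)−1) = 3.4737
V_final = 22.0 + 3.4737 = 25.4737
°P = 259 − 259/1.076 = 18.2937
cells = 1.06·25.4737·18.2937

493.9679 billion cells


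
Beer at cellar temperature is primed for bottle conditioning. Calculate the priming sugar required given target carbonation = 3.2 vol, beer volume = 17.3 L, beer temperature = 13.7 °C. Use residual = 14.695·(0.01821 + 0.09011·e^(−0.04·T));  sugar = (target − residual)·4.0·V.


residual = 14.695·(0.01821 + 0.09011·e^(−0.04·13.7)) = 1.0331
sugar = (3.2 − 1.0331)·4.0·17.3

149.9493 g


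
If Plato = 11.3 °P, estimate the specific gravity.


SG = 259/(259 − P)
SG = 259/(259 − 11.3)

1.0456


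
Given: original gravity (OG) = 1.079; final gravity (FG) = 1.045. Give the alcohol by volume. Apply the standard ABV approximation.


ABV = (OG − FG) · 131.25
ABV = (1.079 − 1.045) · 131.25

4.4625 % ABV


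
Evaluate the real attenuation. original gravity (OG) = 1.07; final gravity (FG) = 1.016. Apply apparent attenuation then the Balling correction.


AA = (OG−FG)/(OG−1)·100;  RA = AA·0.8192
AA = (1.07 − 1.016)/(1.07 − 1)·100 = 77.1429
RA = 77.1429·0.8192

63.1954 %


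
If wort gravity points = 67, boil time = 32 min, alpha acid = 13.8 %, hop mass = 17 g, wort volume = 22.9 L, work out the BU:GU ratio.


U = 1.65·0.000125^(GP/1000)·(1−e^(−0.04t))/4.15;  IBU = (α/100)·m·U·1000/V;  BU:GU = IBU/GP
U = 1.65·0.000125^(67/1000)·(1−e^(−0.04·32))/4.15 = 0.1572
IBU = (13.8/100)·17·0.1572·1000/22.9 = 16.1041
BU:GU = 16.1041/67

0.2404


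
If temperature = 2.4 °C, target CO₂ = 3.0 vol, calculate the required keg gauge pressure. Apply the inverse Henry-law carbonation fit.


psi = vols/(0.01821 + 0.09011·e^(−0.04·T)) − 14.695
psi = 3.0/(0.01821 + 0.09011·e^(−0.04·2.4)) − 14.695

15.2835 psi


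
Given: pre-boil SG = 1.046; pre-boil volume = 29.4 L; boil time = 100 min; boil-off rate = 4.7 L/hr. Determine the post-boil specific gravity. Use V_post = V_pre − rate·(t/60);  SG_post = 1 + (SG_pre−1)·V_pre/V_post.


V_post = 29.4 − 4.7·(100/60) = 21.5667
SG_post = 1 + (1.046 − 1)·29.4/21.5667

1.0627


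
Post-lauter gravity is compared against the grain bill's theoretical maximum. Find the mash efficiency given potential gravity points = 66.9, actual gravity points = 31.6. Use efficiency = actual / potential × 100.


efficiency = 31.6 / 66.9 × 100

47.2347 %


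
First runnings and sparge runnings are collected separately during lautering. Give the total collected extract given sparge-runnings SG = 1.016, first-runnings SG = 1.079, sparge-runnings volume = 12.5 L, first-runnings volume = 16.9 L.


total = Σ (SG_i − 1)·1000·V_i
first = (1.079 − 1)·1000·16.9 = 1335.1000
sparge = (1.016 − 1)·1000·12.5 = 200.0000
total = 1335.1000 + 200.0000

1535.1000 gravity·L


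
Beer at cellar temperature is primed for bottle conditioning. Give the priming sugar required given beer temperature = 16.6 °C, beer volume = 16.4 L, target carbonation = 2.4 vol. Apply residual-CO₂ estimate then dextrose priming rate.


residual = 14.695·(0.01821 + 0.09011·e^(−0.04·T));  sugar = (target − residual)·4.0·V
residual = 14.695·(0.01821 + 0.09011·e^(−0.04·16.6)) = 0.9493
sugar = (2.4 − 0.9493)·4.0·16.4

95.1685 g


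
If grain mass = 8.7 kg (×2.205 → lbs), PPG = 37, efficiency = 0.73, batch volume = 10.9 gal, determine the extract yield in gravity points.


points = lbs × PPG × eff / vol
lbs = 8.7 × 2.205 = 19.1835
points = 19.1835 × 37 × 0.73 / 10.9

47.5364 points


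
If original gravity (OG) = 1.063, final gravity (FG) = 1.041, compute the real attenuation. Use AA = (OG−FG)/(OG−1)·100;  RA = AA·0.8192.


AA = (1.063 − 1.041)/(1.063 − 1)·100 = 34.9206
RA = 34.9206·0.8192

28.6070 %


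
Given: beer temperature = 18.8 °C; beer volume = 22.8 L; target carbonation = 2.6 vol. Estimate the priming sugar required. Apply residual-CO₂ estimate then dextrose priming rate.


residual = 14.695·(0.01821 + 0.09011·e^(−0.04·T));  sugar = (target − residual)·4.0·V
residual = 14.695·(0.01821 + 0.09011·e^(−0.04·18.8)) = 0.8918
sugar = (2.6 − 0.8918)·4.0·22.8

155.7844 g


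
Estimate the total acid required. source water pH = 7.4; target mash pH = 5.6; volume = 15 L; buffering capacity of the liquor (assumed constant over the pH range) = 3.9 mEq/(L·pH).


acid = buffering capacity · (pH_source − pH_target) · V
acid = 3.9 · (7.4 − 5.6) · 15

105.3000 mEq


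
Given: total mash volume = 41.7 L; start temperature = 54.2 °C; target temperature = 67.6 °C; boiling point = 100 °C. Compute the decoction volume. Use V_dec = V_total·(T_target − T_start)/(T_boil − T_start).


V_dec = 41.7·(67.6 − 54.2)/(100 − 54.2)

12.2004 L


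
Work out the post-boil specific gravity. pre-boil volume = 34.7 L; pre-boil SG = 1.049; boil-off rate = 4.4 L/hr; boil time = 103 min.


V_post = V_pre − rate·(t/60);  SG_post = 1 + (SG_pre−1)·V_pre/V_post
V_post = 34.7 − 4.4·(103/60) = 27.1467
SG_post = 1 + (1.049 − 1)·34.7/27.1467

1.0626


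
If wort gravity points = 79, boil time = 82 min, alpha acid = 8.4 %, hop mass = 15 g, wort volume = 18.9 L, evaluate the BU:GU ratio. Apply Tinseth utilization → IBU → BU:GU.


U = 1.65·0.000125^(GP/1000)·(1−e^(−0.04t))/4.15;  IBU = (α/100)·m·U·1000/V;  BU:GU = IBU/GP
U = 1.65·0.000125^(79/1000)·(1−e^(−0.04·82))/4.15 = 0.1881
IBU = (8.4/100)·15·0.1881·1000/18.9 = 12.5413
BU:GU = 12.5413/79

0.1588


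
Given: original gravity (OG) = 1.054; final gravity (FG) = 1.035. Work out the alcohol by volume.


ABV = (OG − FG) · 131.25
ABV = (1.054 − 1.035) · 131.25

2.4938 % ABV


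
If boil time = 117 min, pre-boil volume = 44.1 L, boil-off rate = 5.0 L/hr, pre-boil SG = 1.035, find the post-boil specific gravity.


V_post = V_pre − rate·(t/60);  SG_post = 1 + (SG_pre−1)·V_pre/V_post
V_post = 44.1 − 5.0·(117/60) = 34.3500
SG_post = 1 + (1.035 − 1)·44.1/34.3500

1.0449


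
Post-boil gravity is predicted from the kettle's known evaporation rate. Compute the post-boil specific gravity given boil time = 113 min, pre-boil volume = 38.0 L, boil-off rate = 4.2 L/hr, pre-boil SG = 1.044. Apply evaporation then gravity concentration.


V_post = V_pre − rate·(t/60);  SG_post = 1 + (SG_pre−1)·V_pre/V_post
V_post = 38.0 − 4.2·(113/60) = 30.0900
SG_post = 1 + (1.044 − 1)·38.0/30.0900

1.0556


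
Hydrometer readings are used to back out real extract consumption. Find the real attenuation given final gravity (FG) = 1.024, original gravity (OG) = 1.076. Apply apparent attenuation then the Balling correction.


AA = (OG−FG)/(OG−1)·100;  RA = AA·0.8192
AA = (1.076 − 1.024)/(1.076 − 1)·100 = 68.4211
RA = 68.4211·0.8192

56.0505 %


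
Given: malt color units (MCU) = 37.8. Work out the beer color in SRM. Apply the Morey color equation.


SRM = 1.4922 · MCU^0.6859
SRM = 1.4922 · 37.8^0.6859

18.0231 SRM


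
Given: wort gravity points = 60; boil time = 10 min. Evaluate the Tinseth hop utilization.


U = 1.65·0.000125^(GP/1000) · (1 − e^(−0.04·t))/4.15
bigness = 1.65·0.000125^(60/1000) = 0.9623
boil_factor = (1 − e^(−0.04·10))/4.15 = 0.0794
U = 0.9623 · 0.0794

0.0764


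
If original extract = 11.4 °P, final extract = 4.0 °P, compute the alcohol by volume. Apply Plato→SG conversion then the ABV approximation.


SG = 259/(259 − P);  ABV = (OG − FG)·131.25
OG = 259/(259 − 11.4) = 1.0460
FG = 259/(259 − 4.0) = 1.0157
ABV = (1.0460 − 1.0157)·131.25

3.9842 % ABV


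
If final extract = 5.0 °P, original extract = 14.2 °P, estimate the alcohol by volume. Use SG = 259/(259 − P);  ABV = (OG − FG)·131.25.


OG = 259/(259 − 14.2) = 1.0580
FG = 259/(259 − 5.0) = 1.0197
ABV = (1.0580 − 1.0197)·131.25

5.0297 % ABV


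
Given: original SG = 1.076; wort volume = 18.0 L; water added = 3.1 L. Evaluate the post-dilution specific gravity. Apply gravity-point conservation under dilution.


SG_new = 1 + (SG_old − 1)·V_old/(V_old + V_water)
pts = (1.076 − 1)·1000·18.0/(18.0 + 3.1) = 64.8341
SG_new = 1 + 64.8341/1000

1.0648


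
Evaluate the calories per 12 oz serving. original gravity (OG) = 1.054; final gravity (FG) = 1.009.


ABW = (OG−FG)·131.25·0.79/FG;  °P = 259 − 259/SG (for OG→OE and FG→AE);  RE = 0.1808·OE + 0.8192·AE;  Cal = (6.9·ABW + 4·(RE−0.1))·FG·3.55
ABW = (1.054 − 1.009)·131.25·0.79/1.009 = 4.6243
OE = 259 − 259/1.054 = 13.2694 °P
AE = 259 − 259/1.009 = 2.3102 °P
RE = 0.1808·13.2694 + 0.8192·2.3102 = 4.2916 °P
Cal = (6.9·4.6243 + 4·(4.2916−0.1))·1.009·3.55

174.3491 kcal


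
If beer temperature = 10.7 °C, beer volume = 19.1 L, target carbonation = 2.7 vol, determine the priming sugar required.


residual = 14.695·(0.01821 + 0.09011·e^(−0.04·T));  sugar = (target − residual)·4.0·V
residual = 14.695·(0.01821 + 0.09011·e^(−0.04·10.7)) = 1.1307
sugar = (2.7 − 1.1307)·4.0·19.1

119.8943 g


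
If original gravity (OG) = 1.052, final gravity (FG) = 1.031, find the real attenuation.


AA = (OG−FG)/(OG−1)·100;  RA = AA·0.8192
AA = (1.052 − 1.031)/(1.052 − 1)·100 = 40.3846
RA = 40.3846·0.8192

33.0831 %


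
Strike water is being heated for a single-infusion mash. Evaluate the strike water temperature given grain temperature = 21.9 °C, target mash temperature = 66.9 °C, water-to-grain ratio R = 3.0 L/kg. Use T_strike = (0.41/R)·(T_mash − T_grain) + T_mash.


T_strike = (0.41/3.0)·(66.9 − 21.9) + 66.9

73.0500 °C


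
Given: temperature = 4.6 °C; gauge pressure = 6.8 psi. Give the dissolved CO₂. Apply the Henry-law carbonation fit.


vols = (P + 14.695)·(0.01821 + 0.09011·e^(−0.04·T))
vols = (6.8 + 14.695)·(0.01821 + 0.09011·e^(−0.04·4.6))

2.0028 volumes


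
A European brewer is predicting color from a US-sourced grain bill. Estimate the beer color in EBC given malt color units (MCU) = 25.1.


SRM = 1.4922·MCU^0.6859;  EBC = SRM·1.97
SRM = 1.4922·25.1^0.6859 = 13.6102
EBC = 13.6102·1.97

26.8120 EBC


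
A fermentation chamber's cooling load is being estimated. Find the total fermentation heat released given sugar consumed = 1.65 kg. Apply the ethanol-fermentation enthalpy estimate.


Q = m_sugar · 590 kJ/kg
Q = 1.65 · 590

973.5000 kJ


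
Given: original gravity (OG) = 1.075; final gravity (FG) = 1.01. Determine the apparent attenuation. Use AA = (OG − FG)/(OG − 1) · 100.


AA = (1.075 − 1.01)/(1.075 − 1) · 100

86.6667 %


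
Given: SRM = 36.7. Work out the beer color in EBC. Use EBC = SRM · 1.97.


EBC = 36.7 · 1.97

72.2990 EBC


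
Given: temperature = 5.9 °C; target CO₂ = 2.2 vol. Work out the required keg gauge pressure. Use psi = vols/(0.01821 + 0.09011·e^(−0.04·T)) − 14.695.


psi = 2.2/(0.01821 + 0.09011·e^(−0.04·5.9)) − 14.695

9.9198 psi


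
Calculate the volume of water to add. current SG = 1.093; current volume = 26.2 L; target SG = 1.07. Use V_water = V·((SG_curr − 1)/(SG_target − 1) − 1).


V_water = 26.2·((1.093 − 1)/(1.07 − 1) − 1)

8.6086 L


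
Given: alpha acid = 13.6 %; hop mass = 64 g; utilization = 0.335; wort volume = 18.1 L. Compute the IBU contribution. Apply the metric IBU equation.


IBU = (α/100)·mass·U·1000 / V
IBU = (13.6/100)·64·0.335·1000 / 18.1

161.0961 IBU


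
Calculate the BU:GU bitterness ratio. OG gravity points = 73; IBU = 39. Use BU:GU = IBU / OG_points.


BU:GU = 39 / 73

0.5342


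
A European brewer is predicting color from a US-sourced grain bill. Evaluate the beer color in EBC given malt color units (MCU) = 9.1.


SRM = 1.4922·MCU^0.6859;  EBC = SRM·1.97
SRM = 1.4922·9.1^0.6859 = 6.7863
EBC = 6.7863·1.97

13.3690 EBC


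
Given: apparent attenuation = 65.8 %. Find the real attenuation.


RA = AA · 0.8192
RA = 65.8 · 0.8192

53.9034 %


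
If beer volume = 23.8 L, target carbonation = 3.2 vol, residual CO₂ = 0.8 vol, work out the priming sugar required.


sugar = (target − residual)·4.0·V
sugar = (3.2 − 0.8)·4.0·23.8

228.4800 g


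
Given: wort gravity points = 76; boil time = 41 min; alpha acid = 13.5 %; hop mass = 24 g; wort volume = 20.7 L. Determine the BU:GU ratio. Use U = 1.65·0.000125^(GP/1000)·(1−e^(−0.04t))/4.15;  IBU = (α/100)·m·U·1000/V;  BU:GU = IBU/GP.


U = 1.65·0.000125^(76/1000)·(1−e^(−0.04·41))/4.15 = 0.1619
IBU = (13.5/100)·24·0.1619·1000/20.7 = 25.3350
BU:GU = 25.3350/76

0.3334


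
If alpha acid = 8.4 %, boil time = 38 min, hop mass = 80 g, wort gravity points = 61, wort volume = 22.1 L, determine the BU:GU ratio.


U = 1.65·0.000125^(GP/1000)·(1−e^(−0.04t))/4.15;  IBU = (α/100)·m·U·1000/V;  BU:GU = IBU/GP
U = 1.65·0.000125^(61/1000)·(1−e^(−0.04·38))/4.15 = 0.1795
IBU = (8.4/100)·80·0.1795·1000/22.1 = 54.5928
BU:GU = 54.5928/61

0.8950


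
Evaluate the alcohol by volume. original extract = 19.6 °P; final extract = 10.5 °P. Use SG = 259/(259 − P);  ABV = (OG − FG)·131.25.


OG = 259/(259 − 19.6) = 1.0819
FG = 259/(259 − 10.5) = 1.0423
ABV = (1.0819 − 1.0423)·131.25

5.1998 % ABV


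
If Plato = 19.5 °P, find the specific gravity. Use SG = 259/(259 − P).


SG = 259/(259 − 19.5)

1.0814


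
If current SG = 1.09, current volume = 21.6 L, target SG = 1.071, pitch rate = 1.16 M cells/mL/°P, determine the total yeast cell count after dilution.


V_w = V·((SG_c−1)/(SG_t−1)−1);  °P = 259 − 259/SG_t;  cells = rate·(V+V_w)·°P
V_w = 21.6·((1.09−1)/(1.071−1)−1) = 5.7803
V_final = 21.6 + 5.7803 = 27.3803
°P = 259 − 259/1.071 = 17.1699
cells = 1.16·27.3803·17.1699

545.3365 billion cells


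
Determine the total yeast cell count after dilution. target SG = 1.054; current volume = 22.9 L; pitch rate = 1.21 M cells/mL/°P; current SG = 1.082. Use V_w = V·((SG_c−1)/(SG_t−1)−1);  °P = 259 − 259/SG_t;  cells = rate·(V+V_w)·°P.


V_w = 22.9·((1.082−1)/(1.054−1)−1) = 11.8741
V_final = 22.9 + 11.8741 = 34.7741
°P = 259 − 259/1.054 = 13.2694
cells = 1.21·34.7741·13.2694

558.3337 billion cells


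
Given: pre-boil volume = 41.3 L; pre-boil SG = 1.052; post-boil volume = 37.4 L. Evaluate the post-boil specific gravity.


SG_post = 1 + (SG_pre − 1)·V_pre/V_post
pts_pre = (1.052 − 1)·1000 = 52.0000
pts_post = 52.0000·41.3/37.4 = 57.4225
SG_post = 1 + 57.4225/1000

1.0574


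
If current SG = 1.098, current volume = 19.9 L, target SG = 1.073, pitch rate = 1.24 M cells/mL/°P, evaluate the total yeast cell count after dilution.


V_w = V·((SG_c−1)/(SG_t−1)−1);  °P = 259 − 259/SG_t;  cells = rate·(V+V_w)·°P
V_w = 19.9·((1.098−1)/(1.073−1)−1) = 6.8151
V_final = 19.9 + 6.8151 = 26.7151
°P = 259 − 259/1.073 = 17.6207
cells = 1.24·26.7151·17.6207

583.7150 billion cells


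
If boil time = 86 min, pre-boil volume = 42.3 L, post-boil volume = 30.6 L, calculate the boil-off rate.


rate = (V_pre − V_post) / (t_min/60)
rate = (42.3 − 30.6) / (86/60)

8.1628 L/hr


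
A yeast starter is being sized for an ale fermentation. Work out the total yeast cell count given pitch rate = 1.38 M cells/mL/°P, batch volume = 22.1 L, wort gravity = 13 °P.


cells (billions) = rate · V_L · °P
cells = 1.38 · 22.1 · 13

396.4740 billion cells


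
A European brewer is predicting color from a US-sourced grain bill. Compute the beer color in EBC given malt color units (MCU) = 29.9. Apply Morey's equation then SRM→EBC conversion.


SRM = 1.4922·MCU^0.6859;  EBC = SRM·1.97
SRM = 1.4922·29.9^0.6859 = 15.3458
EBC = 15.3458·1.97

30.2313 EBC


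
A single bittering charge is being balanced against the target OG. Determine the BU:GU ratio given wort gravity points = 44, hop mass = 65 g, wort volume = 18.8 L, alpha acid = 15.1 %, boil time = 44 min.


U = 1.65·0.000125^(GP/1000)·(1−e^(−0.04t))/4.15;  IBU = (α/100)·m·U·1000/V;  BU:GU = IBU/GP
U = 1.65·0.000125^(44/1000)·(1−e^(−0.04·44))/4.15 = 0.2217
IBU = (15.1/100)·65·0.2217·1000/18.8 = 115.7282
BU:GU = 115.7282/44

2.6302


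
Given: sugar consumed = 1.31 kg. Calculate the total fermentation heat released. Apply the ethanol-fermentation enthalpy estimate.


Q = m_sugar · 590 kJ/kg
Q = 1.31 · 590

772.9000 kJ


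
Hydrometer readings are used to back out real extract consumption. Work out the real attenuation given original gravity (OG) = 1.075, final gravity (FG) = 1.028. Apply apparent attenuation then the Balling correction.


AA = (OG−FG)/(OG−1)·100;  RA = AA·0.8192
AA = (1.075 − 1.028)/(1.075 − 1)·100 = 62.6667
RA = 62.6667·0.8192

51.3365 %


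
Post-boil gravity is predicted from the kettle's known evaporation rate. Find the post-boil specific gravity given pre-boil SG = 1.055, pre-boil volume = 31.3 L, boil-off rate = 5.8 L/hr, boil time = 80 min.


V_post = V_pre − rate·(t/60);  SG_post = 1 + (SG_pre−1)·V_pre/V_post
V_post = 31.3 − 5.8·(80/60) = 23.5667
SG_post = 1 + (1.055 − 1)·31.3/23.5667

1.0730


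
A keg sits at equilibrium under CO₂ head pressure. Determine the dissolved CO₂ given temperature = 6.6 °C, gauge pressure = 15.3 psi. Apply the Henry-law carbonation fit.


vols = (P + 14.695)·(0.01821 + 0.09011·e^(−0.04·T))
vols = (15.3 + 14.695)·(0.01821 + 0.09011·e^(−0.04·6.6))

2.6219 volumes


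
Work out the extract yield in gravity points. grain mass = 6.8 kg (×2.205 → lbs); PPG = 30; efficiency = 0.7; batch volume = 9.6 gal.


points = lbs × PPG × eff / vol
lbs = 6.8 × 2.205 = 14.9940
points = 14.9940 × 30 × 0.7 / 9.6

32.7994 points


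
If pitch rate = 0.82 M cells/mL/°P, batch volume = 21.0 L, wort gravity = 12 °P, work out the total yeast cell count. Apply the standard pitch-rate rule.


cells (billions) = rate · V_L · °P
cells = 0.82 · 21.0 · 12

206.6400 billion cells


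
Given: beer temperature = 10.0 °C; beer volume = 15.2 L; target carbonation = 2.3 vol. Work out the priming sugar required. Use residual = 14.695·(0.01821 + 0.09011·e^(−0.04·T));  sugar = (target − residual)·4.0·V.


residual = 14.695·(0.01821 + 0.09011·e^(−0.04·10.0)) = 1.1552
sugar = (2.3 − 1.1552)·4.0·15.2

69.6032 g


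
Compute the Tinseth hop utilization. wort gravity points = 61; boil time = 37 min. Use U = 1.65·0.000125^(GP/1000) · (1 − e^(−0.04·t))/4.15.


bigness = 1.65·0.000125^(61/1000) = 0.9537
boil_factor = (1 − e^(−0.04·37))/4.15 = 0.1861
U = 0.9537 · 0.1861

0.1775


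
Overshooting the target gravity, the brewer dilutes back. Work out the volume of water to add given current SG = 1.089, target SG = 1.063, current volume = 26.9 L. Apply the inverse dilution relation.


V_water = V·((SG_curr − 1)/(SG_target − 1) − 1)
V_water = 26.9·((1.089 − 1)/(1.063 − 1) − 1)

11.1016 L


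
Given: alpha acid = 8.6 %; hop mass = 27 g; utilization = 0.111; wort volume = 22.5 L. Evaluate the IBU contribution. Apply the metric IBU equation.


IBU = (α/100)·mass·U·1000 / V
IBU = (8.6/100)·27·0.111·1000 / 22.5

11.4552 IBU


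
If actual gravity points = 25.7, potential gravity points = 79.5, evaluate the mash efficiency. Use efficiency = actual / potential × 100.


efficiency = 25.7 / 79.5 × 100

32.3270 %


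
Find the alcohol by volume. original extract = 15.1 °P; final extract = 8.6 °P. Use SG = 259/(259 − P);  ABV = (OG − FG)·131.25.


OG = 259/(259 − 15.1) = 1.0619
FG = 259/(259 − 8.6) = 1.0343
ABV = (1.0619 − 1.0343)·131.25

3.6180 % ABV


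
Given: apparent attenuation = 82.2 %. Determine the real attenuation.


RA = AA · 0.8192
RA = 82.2 · 0.8192

67.3382 %


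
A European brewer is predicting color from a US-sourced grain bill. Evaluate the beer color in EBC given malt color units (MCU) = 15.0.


SRM = 1.4922·MCU^0.6859;  EBC = SRM·1.97
SRM = 1.4922·15.0^0.6859 = 9.5611
EBC = 9.5611·1.97

18.8354 EBC


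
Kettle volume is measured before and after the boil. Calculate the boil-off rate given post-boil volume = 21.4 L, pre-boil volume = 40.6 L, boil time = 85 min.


rate = (V_pre − V_post) / (t_min/60)
rate = (40.6 − 21.4) / (85/60)

13.5529 L/hr


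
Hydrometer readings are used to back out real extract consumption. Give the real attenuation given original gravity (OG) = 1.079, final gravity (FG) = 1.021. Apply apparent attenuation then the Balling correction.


AA = (OG−FG)/(OG−1)·100;  RA = AA·0.8192
AA = (1.079 − 1.021)/(1.079 − 1)·100 = 73.4177
RA = 73.4177·0.8192

60.1438 %


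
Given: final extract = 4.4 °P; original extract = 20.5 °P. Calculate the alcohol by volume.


SG = 259/(259 − P);  ABV = (OG − FG)·131.25
OG = 259/(259 − 20.5) = 1.0860
FG = 259/(259 − 4.4) = 1.0173
ABV = (1.0860 − 1.0173)·131.25

9.0132 % ABV


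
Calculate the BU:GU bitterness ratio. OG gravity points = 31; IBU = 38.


BU:GU = IBU / OG_points
BU:GU = 38 / 31

1.2258


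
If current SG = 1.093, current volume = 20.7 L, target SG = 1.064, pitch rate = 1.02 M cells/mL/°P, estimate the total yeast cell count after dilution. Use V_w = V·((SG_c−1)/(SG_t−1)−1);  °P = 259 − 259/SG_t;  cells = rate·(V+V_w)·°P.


V_w = 20.7·((1.093−1)/(1.064−1)−1) = 9.3797
V_final = 20.7 + 9.3797 = 30.0797
°P = 259 − 259/1.064 = 15.5789
cells = 1.02·30.0797·15.5789

477.9821 billion cells


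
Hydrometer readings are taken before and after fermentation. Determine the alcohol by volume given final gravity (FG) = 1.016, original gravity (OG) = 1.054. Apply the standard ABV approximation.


ABV = (OG − FG) · 131.25
ABV = (1.054 − 1.016) · 131.25

4.9875 % ABV


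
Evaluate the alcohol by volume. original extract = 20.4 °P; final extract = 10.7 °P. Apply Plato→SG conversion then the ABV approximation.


SG = 259/(259 − P);  ABV = (OG − FG)·131.25
OG = 259/(259 − 20.4) = 1.0855
FG = 259/(259 − 10.7) = 1.0431
ABV = (1.0855 − 1.0431)·131.25

5.5657 % ABV


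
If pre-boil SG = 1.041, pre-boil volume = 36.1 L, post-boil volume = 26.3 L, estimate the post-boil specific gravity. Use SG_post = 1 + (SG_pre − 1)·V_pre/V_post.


pts_pre = (1.041 − 1)·1000 = 41.0000
pts_post = 41.0000·36.1/26.3 = 56.2776
SG_post = 1 + 56.2776/1000

1.0563


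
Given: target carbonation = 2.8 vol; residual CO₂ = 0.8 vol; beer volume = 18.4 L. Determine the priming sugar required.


sugar = (target − residual)·4.0·V
sugar = (2.8 − 0.8)·4.0·18.4

147.2000 g


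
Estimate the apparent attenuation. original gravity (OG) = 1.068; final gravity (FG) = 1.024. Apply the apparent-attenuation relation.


AA = (OG − FG)/(OG − 1) · 100
AA = (1.068 − 1.024)/(1.068 − 1) · 100

64.7059 %


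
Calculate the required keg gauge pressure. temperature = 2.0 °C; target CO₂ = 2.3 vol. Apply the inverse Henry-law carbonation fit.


psi = vols/(0.01821 + 0.09011·e^(−0.04·T)) − 14.695
psi = 2.3/(0.01821 + 0.09011·e^(−0.04·2.0)) − 14.695

7.9892 psi


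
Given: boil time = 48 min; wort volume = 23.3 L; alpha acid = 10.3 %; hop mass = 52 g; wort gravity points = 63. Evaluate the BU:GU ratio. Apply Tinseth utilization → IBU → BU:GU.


U = 1.65·0.000125^(GP/1000)·(1−e^(−0.04t))/4.15;  IBU = (α/100)·m·U·1000/V;  BU:GU = IBU/GP
U = 1.65·0.000125^(63/1000)·(1−e^(−0.04·48))/4.15 = 0.1926
IBU = (10.3/100)·52·0.1926·1000/23.3 = 44.2767
BU:GU = 44.2767/63

0.7028


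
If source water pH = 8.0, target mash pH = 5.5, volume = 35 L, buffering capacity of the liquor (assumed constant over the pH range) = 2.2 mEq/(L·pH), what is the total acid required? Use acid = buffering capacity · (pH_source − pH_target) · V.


acid = 2.2 · (8.0 − 5.5) · 35

192.5000 mEq


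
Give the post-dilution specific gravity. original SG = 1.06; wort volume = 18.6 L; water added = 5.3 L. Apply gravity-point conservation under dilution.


SG_new = 1 + (SG_old − 1)·V_old/(V_old + V_water)
pts = (1.06 − 1)·1000·18.6/(18.6 + 5.3) = 46.6946
SG_new = 1 + 46.6946/1000

1.0467


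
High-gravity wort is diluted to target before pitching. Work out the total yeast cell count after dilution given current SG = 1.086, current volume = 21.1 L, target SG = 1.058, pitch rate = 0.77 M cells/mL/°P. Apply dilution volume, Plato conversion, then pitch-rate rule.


V_w = V·((SG_c−1)/(SG_t−1)−1);  °P = 259 − 259/SG_t;  cells = rate·(V+V_w)·°P
V_w = 21.1·((1.086−1)/(1.058−1)−1) = 10.1862
V_final = 21.1 + 10.1862 = 31.2862
°P = 259 − 259/1.058 = 14.1985
cells = 0.77·31.2862·14.1985

342.0470 billion cells
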